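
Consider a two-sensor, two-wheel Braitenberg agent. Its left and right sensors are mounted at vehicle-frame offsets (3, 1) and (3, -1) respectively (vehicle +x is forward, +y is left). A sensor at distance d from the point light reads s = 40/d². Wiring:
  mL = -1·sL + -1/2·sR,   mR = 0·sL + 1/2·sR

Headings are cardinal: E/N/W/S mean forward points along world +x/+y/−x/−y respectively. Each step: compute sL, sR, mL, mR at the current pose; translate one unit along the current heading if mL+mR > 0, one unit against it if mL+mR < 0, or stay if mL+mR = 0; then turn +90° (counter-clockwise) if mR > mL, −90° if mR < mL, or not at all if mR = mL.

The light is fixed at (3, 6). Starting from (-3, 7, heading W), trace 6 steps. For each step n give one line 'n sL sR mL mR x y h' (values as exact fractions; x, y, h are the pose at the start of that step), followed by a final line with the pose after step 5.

0 40/81 8/17 -1004/1377 4/17 -3 7 W
1 2 1 -5/2 1/2 -2 7 S
2 40/13 8 -92/13 4 -2 8 E
3 20/37 4/5 -174/185 2/5 -3 8 N
4 40/81 8/17 -1004/1377 4/17 -3 7 W
5 2 1 -5/2 1/2 -2 7 S
final -2 8 E

n=0: pose=(-3,7,W); sL=40/81, sR=8/17; mL=-1004/1377, mR=4/17; mL+mR=-40/81 → advance -1; mR−mL=1328/1377 → turn +1·90°
n=1: pose=(-2,7,S); sL=2, sR=1; mL=-5/2, mR=1/2; mL+mR=-2 → advance -1; mR−mL=3 → turn +1·90°
n=2: pose=(-2,8,E); sL=40/13, sR=8; mL=-92/13, mR=4; mL+mR=-40/13 → advance -1; mR−mL=144/13 → turn +1·90°
n=3: pose=(-3,8,N); sL=20/37, sR=4/5; mL=-174/185, mR=2/5; mL+mR=-20/37 → advance -1; mR−mL=248/185 → turn +1·90°
n=4: pose=(-3,7,W); sL=40/81, sR=8/17; mL=-1004/1377, mR=4/17; mL+mR=-40/81 → advance -1; mR−mL=1328/1377 → turn +1·90°
n=5: pose=(-2,7,S); sL=2, sR=1; mL=-5/2, mR=1/2; mL+mR=-2 → advance -1; mR−mL=3 → turn +1·90°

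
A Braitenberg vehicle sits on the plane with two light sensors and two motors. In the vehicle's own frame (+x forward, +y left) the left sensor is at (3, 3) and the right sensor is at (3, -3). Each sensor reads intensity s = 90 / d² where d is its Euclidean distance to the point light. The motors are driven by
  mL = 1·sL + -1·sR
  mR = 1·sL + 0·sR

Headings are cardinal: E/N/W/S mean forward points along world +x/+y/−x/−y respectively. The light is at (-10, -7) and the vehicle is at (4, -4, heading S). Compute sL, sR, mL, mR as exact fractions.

left sensor world pos  = (7, -7); dL² = 289
right sensor world pos = (1, -7); dR² = 121
sL = 90/289 = 90/289
sR = 90/121 = 90/121
mL = 1·sL + -1·sR = -15120/34969
mR = 1·sL + 0·sR = 90/289

90/289 90/121 -15120/34969 90/289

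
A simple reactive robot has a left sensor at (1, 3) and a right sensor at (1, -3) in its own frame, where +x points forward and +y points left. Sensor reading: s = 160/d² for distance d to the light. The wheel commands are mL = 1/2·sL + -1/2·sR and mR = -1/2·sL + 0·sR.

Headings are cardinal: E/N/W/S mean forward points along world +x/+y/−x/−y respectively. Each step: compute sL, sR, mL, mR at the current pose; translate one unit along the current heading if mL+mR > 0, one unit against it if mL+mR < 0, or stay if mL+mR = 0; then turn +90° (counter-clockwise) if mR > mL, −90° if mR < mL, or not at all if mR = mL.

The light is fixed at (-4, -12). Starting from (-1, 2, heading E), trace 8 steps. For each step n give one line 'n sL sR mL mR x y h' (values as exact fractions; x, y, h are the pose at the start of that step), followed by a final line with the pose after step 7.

0 32/61 160/137 -2688/8357 -16/61 -1 2 E
1 80/113 16/25 96/2825 -40/113 -2 2 N
2 32/53 160/109 -2496/5777 -16/53 -2 1 E
3 4/5 40/53 6/265 -2/5 -3 1 N
4 160/229 32/17 -2304/3893 -80/229 -3 0 E
5 80/89 80/89 0 -40/89 -4 0 N
6 160/197 32/13 -2112/2561 -80/197 -4 -1 E
7 1 40/37 -3/74 -1/2 -5 -1 N
final -5 -2 E

n=0: pose=(-1,2,E); sL=32/61, sR=160/137; mL=-2688/8357, mR=-16/61; mL+mR=-80/137 → advance -1; mR−mL=496/8357 → turn +1·90°
n=1: pose=(-2,2,N); sL=80/113, sR=16/25; mL=96/2825, mR=-40/113; mL+mR=-8/25 → advance -1; mR−mL=-1096/2825 → turn -1·90°
n=2: pose=(-2,1,E); sL=32/53, sR=160/109; mL=-2496/5777, mR=-16/53; mL+mR=-80/109 → advance -1; mR−mL=752/5777 → turn +1·90°
n=3: pose=(-3,1,N); sL=4/5, sR=40/53; mL=6/265, mR=-2/5; mL+mR=-20/53 → advance -1; mR−mL=-112/265 → turn -1·90°
n=4: pose=(-3,0,E); sL=160/229, sR=32/17; mL=-2304/3893, mR=-80/229; mL+mR=-16/17 → advance -1; mR−mL=944/3893 → turn +1·90°
n=5: pose=(-4,0,N); sL=80/89, sR=80/89; mL=0, mR=-40/89; mL+mR=-40/89 → advance -1; mR−mL=-40/89 → turn -1·90°
n=6: pose=(-4,-1,E); sL=160/197, sR=32/13; mL=-2112/2561, mR=-80/197; mL+mR=-16/13 → advance -1; mR−mL=1072/2561 → turn +1·90°
n=7: pose=(-5,-1,N); sL=1, sR=40/37; mL=-3/74, mR=-1/2; mL+mR=-20/37 → advance -1; mR−mL=-17/37 → turn -1·90°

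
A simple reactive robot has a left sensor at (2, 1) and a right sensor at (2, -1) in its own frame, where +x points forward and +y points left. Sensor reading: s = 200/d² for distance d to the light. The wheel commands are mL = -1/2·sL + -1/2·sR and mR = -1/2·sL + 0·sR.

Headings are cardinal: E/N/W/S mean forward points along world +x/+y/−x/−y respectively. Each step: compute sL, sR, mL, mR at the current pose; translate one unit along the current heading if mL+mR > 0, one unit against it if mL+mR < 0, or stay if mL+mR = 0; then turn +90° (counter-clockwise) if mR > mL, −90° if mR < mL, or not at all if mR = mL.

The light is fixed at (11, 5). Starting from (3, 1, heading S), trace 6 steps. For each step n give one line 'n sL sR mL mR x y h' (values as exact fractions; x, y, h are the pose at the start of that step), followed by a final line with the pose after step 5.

0 40/17 200/117 -4040/1989 -20/17 3 1 S
1 5 50/13 -115/26 -5/2 3 2 E
2 200/101 40/13 -3320/1313 -100/101 2 2 N
3 100/73 20/13 -1380/949 -50/73 2 1 W
4 40/17 200/117 -4040/1989 -20/17 3 1 S
5 5 50/13 -115/26 -5/2 3 2 E
final 2 2 N

n=0: pose=(3,1,S); sL=40/17, sR=200/117; mL=-4040/1989, mR=-20/17; mL+mR=-6380/1989 → advance -1; mR−mL=100/117 → turn +1·90°
n=1: pose=(3,2,E); sL=5, sR=50/13; mL=-115/26, mR=-5/2; mL+mR=-90/13 → advance -1; mR−mL=25/13 → turn +1·90°
n=2: pose=(2,2,N); sL=200/101, sR=40/13; mL=-3320/1313, mR=-100/101; mL+mR=-4620/1313 → advance -1; mR−mL=20/13 → turn +1·90°
n=3: pose=(2,1,W); sL=100/73, sR=20/13; mL=-1380/949, mR=-50/73; mL+mR=-2030/949 → advance -1; mR−mL=10/13 → turn +1·90°
n=4: pose=(3,1,S); sL=40/17, sR=200/117; mL=-4040/1989, mR=-20/17; mL+mR=-6380/1989 → advance -1; mR−mL=100/117 → turn +1·90°
n=5: pose=(3,2,E); sL=5, sR=50/13; mL=-115/26, mR=-5/2; mL+mR=-90/13 → advance -1; mR−mL=25/13 → turn +1·90°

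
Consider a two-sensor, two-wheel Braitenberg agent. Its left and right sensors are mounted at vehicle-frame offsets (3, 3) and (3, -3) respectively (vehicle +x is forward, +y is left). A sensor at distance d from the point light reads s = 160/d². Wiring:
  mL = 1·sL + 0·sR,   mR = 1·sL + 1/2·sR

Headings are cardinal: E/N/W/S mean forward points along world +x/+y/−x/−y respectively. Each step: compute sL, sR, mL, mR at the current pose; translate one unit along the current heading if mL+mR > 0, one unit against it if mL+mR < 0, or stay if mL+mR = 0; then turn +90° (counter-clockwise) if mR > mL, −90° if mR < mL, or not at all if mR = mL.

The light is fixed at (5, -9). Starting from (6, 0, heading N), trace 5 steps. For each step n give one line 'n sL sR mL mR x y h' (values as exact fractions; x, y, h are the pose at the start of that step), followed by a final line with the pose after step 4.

n=0: pose=(6,0,N); sL=40/37, sR=1; mL=40/37, mR=117/74; mL+mR=197/74 → advance +1; mR−mL=1/2 → turn +1·90°
n=1: pose=(6,1,W); sL=160/53, sR=160/173; mL=160/53, mR=31920/9169; mL+mR=59600/9169 → advance +1; mR−mL=80/173 → turn +1·90°
n=2: pose=(5,1,S); sL=80/29, sR=80/29; mL=80/29, mR=120/29; mL+mR=200/29 → advance +1; mR−mL=40/29 → turn +1·90°
n=3: pose=(5,0,E); sL=160/153, sR=32/9; mL=160/153, mR=48/17; mL+mR=592/153 → advance +1; mR−mL=16/9 → turn +1·90°
n=4: pose=(6,0,N); sL=40/37, sR=1; mL=40/37, mR=117/74; mL+mR=197/74 → advance +1; mR−mL=1/2 → turn +1·90°

0 40/37 1 40/37 117/74 6 0 N
1 160/53 160/173 160/53 31920/9169 6 1 W
2 80/29 80/29 80/29 120/29 5 1 S
3 160/153 32/9 160/153 48/17 5 0 E
4 40/37 1 40/37 117/74 6 0 N
final 6 1 W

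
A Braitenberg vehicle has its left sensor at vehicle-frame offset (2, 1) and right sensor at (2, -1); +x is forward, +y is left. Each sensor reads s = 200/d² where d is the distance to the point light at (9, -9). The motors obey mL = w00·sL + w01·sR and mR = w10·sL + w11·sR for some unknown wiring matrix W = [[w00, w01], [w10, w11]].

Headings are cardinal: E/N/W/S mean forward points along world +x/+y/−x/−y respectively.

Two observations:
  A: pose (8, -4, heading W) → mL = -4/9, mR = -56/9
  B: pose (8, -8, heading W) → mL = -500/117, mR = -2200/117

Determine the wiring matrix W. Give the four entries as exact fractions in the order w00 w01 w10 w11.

1/2 -1 -1/2 -1/2

obs A: pose=(8,-4,W) → sL=8, sR=40/9, mL=-4/9, mR=-56/9
obs B: pose=(8,-8,W) → sL=200/9, sR=200/13, mL=-500/117, mR=-2200/117
sensor matrix S = [[8, 40/9], [200/9, 200/13]]; det S = 25600/1053
solve [mL_A; mL_B] = S·[w00; w01] and [mR_A; mR_B] = S·[w10; w11]:
  w00 = 1/2, w01 = -1, w10 = -1/2, w11 = -1/2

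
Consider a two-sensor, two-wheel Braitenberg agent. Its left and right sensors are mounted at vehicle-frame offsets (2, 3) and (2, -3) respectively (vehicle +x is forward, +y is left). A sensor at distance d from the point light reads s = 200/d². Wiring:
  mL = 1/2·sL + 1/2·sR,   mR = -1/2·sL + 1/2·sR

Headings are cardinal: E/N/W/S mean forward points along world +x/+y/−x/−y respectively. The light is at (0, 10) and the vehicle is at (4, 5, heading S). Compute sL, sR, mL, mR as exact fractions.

100/49 4 148/49 48/49

left sensor world pos  = (7, 3); dL² = 98
right sensor world pos = (1, 3); dR² = 50
sL = 200/98 = 100/49
sR = 200/50 = 4
mL = 1/2·sL + 1/2·sR = 148/49
mR = -1/2·sL + 1/2·sR = 48/49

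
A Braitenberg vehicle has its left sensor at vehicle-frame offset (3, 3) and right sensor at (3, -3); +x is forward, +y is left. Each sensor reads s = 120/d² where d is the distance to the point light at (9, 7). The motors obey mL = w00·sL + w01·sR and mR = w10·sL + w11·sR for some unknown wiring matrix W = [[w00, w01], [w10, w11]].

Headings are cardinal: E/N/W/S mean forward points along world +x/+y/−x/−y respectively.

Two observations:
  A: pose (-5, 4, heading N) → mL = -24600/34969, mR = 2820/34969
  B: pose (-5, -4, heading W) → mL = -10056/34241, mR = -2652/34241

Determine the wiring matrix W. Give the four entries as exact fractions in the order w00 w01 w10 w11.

obs A: pose=(-5,4,N) → sL=120/289, sR=120/121, mL=-24600/34969, mR=2820/34969
obs B: pose=(-5,-4,W) → sL=24/97, sR=120/353, mL=-10056/34241, mR=-2652/34241
sensor matrix S = [[120/289, 120/121], [24/97, 120/353]]; det S = -124796160/1197373529
solve [mL_A; mL_B] = S·[w00; w01] and [mR_A; mR_B] = S·[w10; w11]:
  w00 = -1/2, w01 = -1/2, w10 = -1, w11 = 1/2

-1/2 -1/2 -1 1/2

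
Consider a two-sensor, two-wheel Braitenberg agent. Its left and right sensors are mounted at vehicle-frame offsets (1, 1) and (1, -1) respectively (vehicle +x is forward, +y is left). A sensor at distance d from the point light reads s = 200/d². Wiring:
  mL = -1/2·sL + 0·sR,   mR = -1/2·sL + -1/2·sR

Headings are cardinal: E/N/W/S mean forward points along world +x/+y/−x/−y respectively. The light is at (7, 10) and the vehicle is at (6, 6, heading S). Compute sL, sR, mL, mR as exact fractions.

8 200/29 -4 -216/29

left sensor world pos  = (7, 5); dL² = 25
right sensor world pos = (5, 5); dR² = 29
sL = 200/25 = 8
sR = 200/29 = 200/29
mL = -1/2·sL + 0·sR = -4
mR = -1/2·sL + -1/2·sR = -216/29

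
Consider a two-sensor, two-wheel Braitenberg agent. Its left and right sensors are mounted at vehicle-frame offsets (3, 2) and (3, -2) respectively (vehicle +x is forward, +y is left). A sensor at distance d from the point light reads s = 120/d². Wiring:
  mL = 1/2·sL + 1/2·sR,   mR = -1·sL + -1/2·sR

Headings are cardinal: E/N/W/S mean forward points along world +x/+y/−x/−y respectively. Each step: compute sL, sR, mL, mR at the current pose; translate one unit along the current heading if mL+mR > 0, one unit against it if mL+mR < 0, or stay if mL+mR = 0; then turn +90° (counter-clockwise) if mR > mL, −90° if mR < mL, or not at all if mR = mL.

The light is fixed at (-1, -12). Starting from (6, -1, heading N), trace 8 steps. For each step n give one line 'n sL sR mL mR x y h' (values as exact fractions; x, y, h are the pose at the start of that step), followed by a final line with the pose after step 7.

n=0: pose=(6,-1,N); sL=120/221, sR=120/277; mL=29880/61217, mR=-46500/61217; mL+mR=-60/221 → advance -1; mR−mL=-76380/61217 → turn -1·90°
n=1: pose=(6,-2,E); sL=30/61, sR=30/41; mL=1530/2501, mR=-2145/2501; mL+mR=-15/61 → advance -1; mR−mL=-3675/2501 → turn -1·90°
n=2: pose=(5,-2,S); sL=120/113, sR=24/13; mL=2136/1469, mR=-2916/1469; mL+mR=-60/113 → advance -1; mR−mL=-5052/1469 → turn -1·90°
n=3: pose=(5,-1,W); sL=4/3, sR=60/89; mL=268/267, mR=-446/267; mL+mR=-2/3 → advance -1; mR−mL=-238/89 → turn -1·90°
n=4: pose=(6,-1,N); sL=120/221, sR=120/277; mL=29880/61217, mR=-46500/61217; mL+mR=-60/221 → advance -1; mR−mL=-76380/61217 → turn -1·90°
n=5: pose=(6,-2,E); sL=30/61, sR=30/41; mL=1530/2501, mR=-2145/2501; mL+mR=-15/61 → advance -1; mR−mL=-3675/2501 → turn -1·90°
n=6: pose=(5,-2,S); sL=120/113, sR=24/13; mL=2136/1469, mR=-2916/1469; mL+mR=-60/113 → advance -1; mR−mL=-5052/1469 → turn -1·90°
n=7: pose=(5,-1,W); sL=4/3, sR=60/89; mL=268/267, mR=-446/267; mL+mR=-2/3 → advance -1; mR−mL=-238/89 → turn -1·90°

0 120/221 120/277 29880/61217 -46500/61217 6 -1 N
1 30/61 30/41 1530/2501 -2145/2501 6 -2 E
2 120/113 24/13 2136/1469 -2916/1469 5 -2 S
3 4/3 60/89 268/267 -446/267 5 -1 W
4 120/221 120/277 29880/61217 -46500/61217 6 -1 N
5 30/61 30/41 1530/2501 -2145/2501 6 -2 E
6 120/113 24/13 2136/1469 -2916/1469 5 -2 S
7 4/3 60/89 268/267 -446/267 5 -1 W
final 6 -1 N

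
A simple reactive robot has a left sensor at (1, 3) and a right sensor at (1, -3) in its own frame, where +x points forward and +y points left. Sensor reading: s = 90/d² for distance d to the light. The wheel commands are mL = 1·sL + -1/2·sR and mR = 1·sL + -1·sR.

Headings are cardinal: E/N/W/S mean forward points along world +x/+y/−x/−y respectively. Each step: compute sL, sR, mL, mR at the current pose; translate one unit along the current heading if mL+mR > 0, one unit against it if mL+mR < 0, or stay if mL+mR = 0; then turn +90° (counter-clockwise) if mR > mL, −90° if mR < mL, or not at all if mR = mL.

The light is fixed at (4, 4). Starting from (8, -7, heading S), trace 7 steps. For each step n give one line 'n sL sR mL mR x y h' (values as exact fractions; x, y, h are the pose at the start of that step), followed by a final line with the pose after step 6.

0 90/193 18/29 873/5597 -864/5597 8 -7 S
1 5/13 1 -3/26 -8/13 8 -8 W
2 18/25 18/37 441/925 216/925 9 -8 N
3 9/10 45/116 819/1160 297/580 9 -7 E
4 2/5 10/17 9/85 -16/85 10 -7 S
5 45/97 45/37 -1035/7178 -2700/3589 10 -6 W
6 90/97 90/181 11925/17557 7560/17557 11 -6 N
final 11 -5 E

n=0: pose=(8,-7,S); sL=90/193, sR=18/29; mL=873/5597, mR=-864/5597; mL+mR=9/5597 → advance +1; mR−mL=-9/29 → turn -1·90°
n=1: pose=(8,-8,W); sL=5/13, sR=1; mL=-3/26, mR=-8/13; mL+mR=-19/26 → advance -1; mR−mL=-1/2 → turn -1·90°
n=2: pose=(9,-8,N); sL=18/25, sR=18/37; mL=441/925, mR=216/925; mL+mR=657/925 → advance +1; mR−mL=-9/37 → turn -1·90°
n=3: pose=(9,-7,E); sL=9/10, sR=45/116; mL=819/1160, mR=297/580; mL+mR=1413/1160 → advance +1; mR−mL=-45/232 → turn -1·90°
n=4: pose=(10,-7,S); sL=2/5, sR=10/17; mL=9/85, mR=-16/85; mL+mR=-7/85 → advance -1; mR−mL=-5/17 → turn -1·90°
n=5: pose=(10,-6,W); sL=45/97, sR=45/37; mL=-1035/7178, mR=-2700/3589; mL+mR=-6435/7178 → advance -1; mR−mL=-45/74 → turn -1·90°
n=6: pose=(11,-6,N); sL=90/97, sR=90/181; mL=11925/17557, mR=7560/17557; mL+mR=19485/17557 → advance +1; mR−mL=-45/181 → turn -1·90°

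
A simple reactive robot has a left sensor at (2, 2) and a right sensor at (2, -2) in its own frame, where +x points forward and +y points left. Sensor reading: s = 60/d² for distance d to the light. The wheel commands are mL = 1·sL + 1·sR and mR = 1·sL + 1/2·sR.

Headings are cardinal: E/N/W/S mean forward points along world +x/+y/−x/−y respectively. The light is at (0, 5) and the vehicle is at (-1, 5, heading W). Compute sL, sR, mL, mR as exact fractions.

60/13 60/13 120/13 90/13

left sensor world pos  = (-3, 3); dL² = 13
right sensor world pos = (-3, 7); dR² = 13
sL = 60/13 = 60/13
sR = 60/13 = 60/13
mL = 1·sL + 1·sR = 120/13
mR = 1·sL + 1/2·sR = 90/13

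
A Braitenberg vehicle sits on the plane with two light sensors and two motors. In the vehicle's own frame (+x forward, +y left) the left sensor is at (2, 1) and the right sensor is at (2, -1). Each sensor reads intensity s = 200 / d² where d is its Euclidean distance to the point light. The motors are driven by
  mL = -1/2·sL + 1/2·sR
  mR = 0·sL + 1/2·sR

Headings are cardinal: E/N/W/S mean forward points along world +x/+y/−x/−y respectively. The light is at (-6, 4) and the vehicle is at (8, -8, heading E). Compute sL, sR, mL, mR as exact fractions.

200/377 8/17 -192/6409 4/17

left sensor world pos  = (10, -7); dL² = 377
right sensor world pos = (10, -9); dR² = 425
sL = 200/377 = 200/377
sR = 200/425 = 8/17
mL = -1/2·sL + 1/2·sR = -192/6409
mR = 0·sL + 1/2·sR = 4/17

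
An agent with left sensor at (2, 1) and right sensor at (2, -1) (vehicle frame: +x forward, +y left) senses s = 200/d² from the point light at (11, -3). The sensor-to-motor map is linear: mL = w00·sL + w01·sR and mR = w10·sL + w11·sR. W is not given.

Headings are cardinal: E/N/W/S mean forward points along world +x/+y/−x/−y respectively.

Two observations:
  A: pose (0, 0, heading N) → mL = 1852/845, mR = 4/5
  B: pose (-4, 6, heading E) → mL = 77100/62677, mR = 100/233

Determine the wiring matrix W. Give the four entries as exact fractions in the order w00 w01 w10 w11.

obs A: pose=(0,0,N) → sL=200/169, sR=8/5, mL=1852/845, mR=4/5
obs B: pose=(-4,6,E) → sL=200/269, sR=200/233, mL=77100/62677, mR=100/233
sensor matrix S = [[200/169, 8/5], [200/269, 200/233]]; det S = -1840640/10592413
solve [mL_A; mL_B] = S·[w00; w01] and [mR_A; mR_B] = S·[w10; w11]:
  w00 = 1/2, w01 = 1, w10 = 0, w11 = 1/2

1/2 1 0 1/2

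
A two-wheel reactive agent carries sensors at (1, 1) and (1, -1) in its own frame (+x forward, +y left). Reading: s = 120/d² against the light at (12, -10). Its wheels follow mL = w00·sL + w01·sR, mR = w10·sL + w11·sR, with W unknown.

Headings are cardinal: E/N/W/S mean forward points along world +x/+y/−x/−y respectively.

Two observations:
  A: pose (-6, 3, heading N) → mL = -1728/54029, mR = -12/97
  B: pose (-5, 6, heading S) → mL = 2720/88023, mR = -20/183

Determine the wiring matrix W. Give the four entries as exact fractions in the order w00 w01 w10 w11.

1 -1 0 -1/2

obs A: pose=(-6,3,N) → sL=120/557, sR=24/97, mL=-1728/54029, mR=-12/97
obs B: pose=(-5,6,S) → sL=120/481, sR=40/183, mL=2720/88023, mR=-20/183
sensor matrix S = [[120/557, 24/97], [120/481, 40/183]]; det S = -23202560/1585264889
solve [mL_A; mL_B] = S·[w00; w01] and [mR_A; mR_B] = S·[w10; w11]:
  w00 = 1, w01 = -1, w10 = 0, w11 = -1/2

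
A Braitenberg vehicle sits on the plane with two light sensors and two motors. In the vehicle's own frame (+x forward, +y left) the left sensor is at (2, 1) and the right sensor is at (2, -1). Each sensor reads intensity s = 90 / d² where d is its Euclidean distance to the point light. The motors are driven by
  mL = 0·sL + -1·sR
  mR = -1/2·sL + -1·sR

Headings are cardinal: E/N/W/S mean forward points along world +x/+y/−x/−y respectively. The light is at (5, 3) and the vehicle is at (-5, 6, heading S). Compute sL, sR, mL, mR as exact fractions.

45/41 45/61 -45/61 -6435/5002

left sensor world pos  = (-4, 4); dL² = 82
right sensor world pos = (-6, 4); dR² = 122
sL = 90/82 = 45/41
sR = 90/122 = 45/61
mL = 0·sL + -1·sR = -45/61
mR = -1/2·sL + -1·sR = -6435/5002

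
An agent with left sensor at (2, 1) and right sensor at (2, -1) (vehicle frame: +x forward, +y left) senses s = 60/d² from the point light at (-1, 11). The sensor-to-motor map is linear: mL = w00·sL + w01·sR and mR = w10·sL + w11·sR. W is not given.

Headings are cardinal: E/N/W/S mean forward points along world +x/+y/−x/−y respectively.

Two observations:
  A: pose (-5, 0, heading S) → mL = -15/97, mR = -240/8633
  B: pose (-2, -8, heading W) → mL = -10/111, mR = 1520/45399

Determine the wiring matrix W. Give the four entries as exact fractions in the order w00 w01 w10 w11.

obs A: pose=(-5,0,S) → sL=30/89, sR=30/97, mL=-15/97, mR=-240/8633
obs B: pose=(-2,-8,W) → sL=60/409, sR=20/111, mL=-10/111, mR=1520/45399
sensor matrix S = [[30/89, 30/97], [60/409, 20/111]]; det S = 2007200/130643189
solve [mL_A; mL_B] = S·[w00; w01] and [mR_A; mR_B] = S·[w10; w11]:
  w00 = 0, w01 = -1/2, w10 = -1, w11 = 1

0 -1/2 -1 1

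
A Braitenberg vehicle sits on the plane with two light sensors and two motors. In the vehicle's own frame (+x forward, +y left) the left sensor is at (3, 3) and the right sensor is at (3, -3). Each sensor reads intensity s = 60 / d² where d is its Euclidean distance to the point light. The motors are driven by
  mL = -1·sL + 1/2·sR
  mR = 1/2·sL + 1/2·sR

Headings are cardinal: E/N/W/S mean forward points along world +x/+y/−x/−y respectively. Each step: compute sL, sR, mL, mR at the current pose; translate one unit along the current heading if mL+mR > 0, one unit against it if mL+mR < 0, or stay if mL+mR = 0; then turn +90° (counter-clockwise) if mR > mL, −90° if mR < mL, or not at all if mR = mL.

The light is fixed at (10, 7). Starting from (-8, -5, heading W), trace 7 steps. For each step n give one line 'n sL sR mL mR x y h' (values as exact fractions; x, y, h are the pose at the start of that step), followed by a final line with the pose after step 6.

0 10/111 10/87 -35/1073 110/1073 -8 -5 W
1 60/481 60/709 -28110/341029 35700/341029 -9 -5 S
2 15/89 15/128 -2505/22784 3255/22784 -9 -6 E
3 60/541 12/65 -654/35165 5196/35165 -8 -6 N
4 10/111 10/87 -35/1073 110/1073 -8 -5 W
5 60/481 60/709 -28110/341029 35700/341029 -9 -5 S
6 15/89 15/128 -2505/22784 3255/22784 -9 -6 E
final -8 -6 N

n=0: pose=(-8,-5,W); sL=10/111, sR=10/87; mL=-35/1073, mR=110/1073; mL+mR=75/1073 → advance +1; mR−mL=5/37 → turn +1·90°
n=1: pose=(-9,-5,S); sL=60/481, sR=60/709; mL=-28110/341029, mR=35700/341029; mL+mR=7590/341029 → advance +1; mR−mL=90/481 → turn +1·90°
n=2: pose=(-9,-6,E); sL=15/89, sR=15/128; mL=-2505/22784, mR=3255/22784; mL+mR=375/11392 → advance +1; mR−mL=45/178 → turn +1·90°
n=3: pose=(-8,-6,N); sL=60/541, sR=12/65; mL=-654/35165, mR=5196/35165; mL+mR=4542/35165 → advance +1; mR−mL=90/541 → turn +1·90°
n=4: pose=(-8,-5,W); sL=10/111, sR=10/87; mL=-35/1073, mR=110/1073; mL+mR=75/1073 → advance +1; mR−mL=5/37 → turn +1·90°
n=5: pose=(-9,-5,S); sL=60/481, sR=60/709; mL=-28110/341029, mR=35700/341029; mL+mR=7590/341029 → advance +1; mR−mL=90/481 → turn +1·90°
n=6: pose=(-9,-6,E); sL=15/89, sR=15/128; mL=-2505/22784, mR=3255/22784; mL+mR=375/11392 → advance +1; mR−mL=45/178 → turn +1·90°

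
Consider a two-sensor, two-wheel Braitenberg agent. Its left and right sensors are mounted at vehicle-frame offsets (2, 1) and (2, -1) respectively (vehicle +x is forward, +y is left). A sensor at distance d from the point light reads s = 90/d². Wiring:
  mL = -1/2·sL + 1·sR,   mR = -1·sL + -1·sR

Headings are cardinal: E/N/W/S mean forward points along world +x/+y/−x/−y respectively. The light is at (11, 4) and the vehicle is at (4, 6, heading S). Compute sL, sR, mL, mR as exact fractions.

5/2 45/32 5/32 -125/32

left sensor world pos  = (5, 4); dL² = 36
right sensor world pos = (3, 4); dR² = 64
sL = 90/36 = 5/2
sR = 90/64 = 45/32
mL = -1/2·sL + 1·sR = 5/32
mR = -1·sL + -1·sR = -125/32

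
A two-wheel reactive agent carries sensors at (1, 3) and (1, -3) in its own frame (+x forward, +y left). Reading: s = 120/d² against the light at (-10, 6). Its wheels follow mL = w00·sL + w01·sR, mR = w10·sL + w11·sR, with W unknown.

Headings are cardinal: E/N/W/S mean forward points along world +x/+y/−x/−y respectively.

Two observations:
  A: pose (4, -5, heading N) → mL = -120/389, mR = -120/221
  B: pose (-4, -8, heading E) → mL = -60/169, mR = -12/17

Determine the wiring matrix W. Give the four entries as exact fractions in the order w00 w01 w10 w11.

obs A: pose=(4,-5,N) → sL=120/221, sR=120/389, mL=-120/389, mR=-120/221
obs B: pose=(-4,-8,E) → sL=12/17, sR=60/169, mL=-60/169, mR=-12/17
sensor matrix S = [[120/221, 120/389], [12/17, 60/169]]; det S = -362880/14528761
solve [mL_A; mL_B] = S·[w00; w01] and [mR_A; mR_B] = S·[w10; w11]:
  w00 = 0, w01 = -1, w10 = -1, w11 = 0

0 -1 -1 0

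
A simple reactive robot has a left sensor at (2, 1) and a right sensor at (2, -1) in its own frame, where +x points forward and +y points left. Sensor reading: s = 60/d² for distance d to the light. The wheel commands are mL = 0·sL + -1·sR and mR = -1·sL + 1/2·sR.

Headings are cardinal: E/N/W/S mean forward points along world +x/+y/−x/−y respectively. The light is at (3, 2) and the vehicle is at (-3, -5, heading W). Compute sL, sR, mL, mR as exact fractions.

15/32 3/5 -3/5 -27/160

left sensor world pos  = (-5, -6); dL² = 128
right sensor world pos = (-5, -4); dR² = 100
sL = 60/128 = 15/32
sR = 60/100 = 3/5
mL = 0·sL + -1·sR = -3/5
mR = -1·sL + 1/2·sR = -27/160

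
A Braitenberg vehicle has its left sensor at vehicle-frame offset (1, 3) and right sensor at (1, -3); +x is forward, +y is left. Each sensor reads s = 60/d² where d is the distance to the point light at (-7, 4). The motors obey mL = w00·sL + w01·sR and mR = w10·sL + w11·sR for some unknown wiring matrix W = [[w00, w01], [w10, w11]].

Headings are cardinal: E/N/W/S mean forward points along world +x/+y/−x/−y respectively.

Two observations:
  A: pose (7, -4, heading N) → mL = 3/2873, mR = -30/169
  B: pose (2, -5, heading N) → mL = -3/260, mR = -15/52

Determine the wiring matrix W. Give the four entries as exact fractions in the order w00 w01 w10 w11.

obs A: pose=(7,-4,N) → sL=6/17, sR=30/169, mL=3/2873, mR=-30/169
obs B: pose=(2,-5,N) → sL=3/5, sR=15/52, mL=-3/260, mR=-15/52
sensor matrix S = [[6/17, 30/169], [3/5, 15/52]]; det S = -27/5746
solve [mL_A; mL_B] = S·[w00; w01] and [mR_A; mR_B] = S·[w10; w11]:
  w00 = -1/2, w01 = 1, w10 = 0, w11 = -1

-1/2 1 0 -1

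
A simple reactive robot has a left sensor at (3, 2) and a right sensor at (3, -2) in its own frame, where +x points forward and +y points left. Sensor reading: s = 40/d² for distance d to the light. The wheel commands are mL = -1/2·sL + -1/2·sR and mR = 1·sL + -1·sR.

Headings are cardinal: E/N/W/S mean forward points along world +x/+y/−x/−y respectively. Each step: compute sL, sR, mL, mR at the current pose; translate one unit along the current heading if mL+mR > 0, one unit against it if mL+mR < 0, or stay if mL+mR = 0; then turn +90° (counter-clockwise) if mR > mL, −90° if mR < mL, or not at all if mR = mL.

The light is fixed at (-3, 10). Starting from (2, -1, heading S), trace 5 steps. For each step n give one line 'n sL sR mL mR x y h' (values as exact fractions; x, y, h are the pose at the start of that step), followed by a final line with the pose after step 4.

n=0: pose=(2,-1,S); sL=8/49, sR=8/41; mL=-360/2009, mR=-64/2009; mL+mR=-424/2009 → advance -1; mR−mL=296/2009 → turn +1·90°
n=1: pose=(2,0,E); sL=5/16, sR=5/26; mL=-105/416, mR=25/208; mL+mR=-55/416 → advance -1; mR−mL=155/416 → turn +1·90°
n=2: pose=(1,0,N); sL=40/53, sR=8/17; mL=-552/901, mR=256/901; mL+mR=-296/901 → advance -1; mR−mL=808/901 → turn +1·90°
n=3: pose=(1,-1,W); sL=4/17, sR=20/41; mL=-252/697, mR=-176/697; mL+mR=-428/697 → advance -1; mR−mL=76/697 → turn +1·90°
n=4: pose=(2,-1,S); sL=8/49, sR=8/41; mL=-360/2009, mR=-64/2009; mL+mR=-424/2009 → advance -1; mR−mL=296/2009 → turn +1·90°

0 8/49 8/41 -360/2009 -64/2009 2 -1 S
1 5/16 5/26 -105/416 25/208 2 0 E
2 40/53 8/17 -552/901 256/901 1 0 N
3 4/17 20/41 -252/697 -176/697 1 -1 W
4 8/49 8/41 -360/2009 -64/2009 2 -1 S
final 2 0 E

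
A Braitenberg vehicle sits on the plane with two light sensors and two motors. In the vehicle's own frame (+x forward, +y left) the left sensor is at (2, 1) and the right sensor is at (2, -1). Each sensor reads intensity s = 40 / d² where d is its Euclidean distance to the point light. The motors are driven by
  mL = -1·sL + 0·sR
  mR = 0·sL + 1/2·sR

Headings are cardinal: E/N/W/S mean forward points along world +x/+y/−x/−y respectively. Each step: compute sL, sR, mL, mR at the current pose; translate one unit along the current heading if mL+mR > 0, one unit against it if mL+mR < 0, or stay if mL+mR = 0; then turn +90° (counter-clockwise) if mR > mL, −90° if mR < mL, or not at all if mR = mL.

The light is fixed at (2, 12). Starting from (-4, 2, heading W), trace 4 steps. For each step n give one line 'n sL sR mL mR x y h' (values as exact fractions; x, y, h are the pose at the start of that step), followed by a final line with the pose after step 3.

n=0: pose=(-4,2,W); sL=8/37, sR=8/29; mL=-8/37, mR=4/29; mL+mR=-84/1073 → advance -1; mR−mL=380/1073 → turn +1·90°
n=1: pose=(-3,2,S); sL=1/4, sR=2/9; mL=-1/4, mR=1/9; mL+mR=-5/36 → advance -1; mR−mL=13/36 → turn +1·90°
n=2: pose=(-3,3,E); sL=40/73, sR=40/109; mL=-40/73, mR=20/109; mL+mR=-2900/7957 → advance -1; mR−mL=5820/7957 → turn +1·90°
n=3: pose=(-4,3,N); sL=20/49, sR=20/37; mL=-20/49, mR=10/37; mL+mR=-250/1813 → advance -1; mR−mL=1230/1813 → turn +1·90°

0 8/37 8/29 -8/37 4/29 -4 2 W
1 1/4 2/9 -1/4 1/9 -3 2 S
2 40/73 40/109 -40/73 20/109 -3 3 E
3 20/49 20/37 -20/49 10/37 -4 3 N
final -4 2 W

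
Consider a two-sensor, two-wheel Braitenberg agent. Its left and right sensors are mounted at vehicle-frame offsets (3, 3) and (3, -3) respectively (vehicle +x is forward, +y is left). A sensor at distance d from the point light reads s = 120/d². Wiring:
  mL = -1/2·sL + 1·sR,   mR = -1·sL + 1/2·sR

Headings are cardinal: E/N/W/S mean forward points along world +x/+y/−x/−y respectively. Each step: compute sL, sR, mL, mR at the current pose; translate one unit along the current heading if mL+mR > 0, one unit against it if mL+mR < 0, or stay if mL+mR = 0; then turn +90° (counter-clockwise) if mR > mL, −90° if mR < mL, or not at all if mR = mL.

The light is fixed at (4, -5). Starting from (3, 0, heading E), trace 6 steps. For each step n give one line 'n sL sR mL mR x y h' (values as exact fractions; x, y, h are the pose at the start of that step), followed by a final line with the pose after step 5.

n=0: pose=(3,0,E); sL=30/17, sR=15; mL=240/17, mR=195/34; mL+mR=675/34 → advance +1; mR−mL=-285/34 → turn -1·90°
n=1: pose=(4,0,S); sL=120/13, sR=120/13; mL=60/13, mR=-60/13; mL+mR=0 → advance +0; mR−mL=-120/13 → turn -1·90°
n=2: pose=(4,0,W); sL=120/13, sR=120/73; mL=-2820/949, mR=-7980/949; mL+mR=-10800/949 → advance -1; mR−mL=-5160/949 → turn -1·90°
n=3: pose=(5,0,N); sL=30/17, sR=3/2; mL=21/34, mR=-69/68; mL+mR=-27/68 → advance -1; mR−mL=-111/68 → turn -1·90°
n=4: pose=(5,-1,E); sL=24/13, sR=120/17; mL=1356/221, mR=372/221; mL+mR=1728/221 → advance +1; mR−mL=-984/221 → turn -1·90°
n=5: pose=(6,-1,S); sL=60/13, sR=60; mL=750/13, mR=330/13; mL+mR=1080/13 → advance +1; mR−mL=-420/13 → turn -1·90°

0 30/17 15 240/17 195/34 3 0 E
1 120/13 120/13 60/13 -60/13 4 0 S
2 120/13 120/73 -2820/949 -7980/949 4 0 W
3 30/17 3/2 21/34 -69/68 5 0 N
4 24/13 120/17 1356/221 372/221 5 -1 E
5 60/13 60 750/13 330/13 6 -1 S
final 6 -2 W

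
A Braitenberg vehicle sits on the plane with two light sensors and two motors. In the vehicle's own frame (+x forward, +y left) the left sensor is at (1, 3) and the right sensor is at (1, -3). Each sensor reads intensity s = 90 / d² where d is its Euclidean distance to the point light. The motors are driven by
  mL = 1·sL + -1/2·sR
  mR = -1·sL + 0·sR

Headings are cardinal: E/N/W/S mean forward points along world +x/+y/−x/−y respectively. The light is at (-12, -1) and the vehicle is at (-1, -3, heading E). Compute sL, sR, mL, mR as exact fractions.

18/29 90/169 1737/4901 -18/29

left sensor world pos  = (0, 0); dL² = 145
right sensor world pos = (0, -6); dR² = 169
sL = 90/145 = 18/29
sR = 90/169 = 90/169
mL = 1·sL + -1/2·sR = 1737/4901
mR = -1·sL + 0·sR = -18/29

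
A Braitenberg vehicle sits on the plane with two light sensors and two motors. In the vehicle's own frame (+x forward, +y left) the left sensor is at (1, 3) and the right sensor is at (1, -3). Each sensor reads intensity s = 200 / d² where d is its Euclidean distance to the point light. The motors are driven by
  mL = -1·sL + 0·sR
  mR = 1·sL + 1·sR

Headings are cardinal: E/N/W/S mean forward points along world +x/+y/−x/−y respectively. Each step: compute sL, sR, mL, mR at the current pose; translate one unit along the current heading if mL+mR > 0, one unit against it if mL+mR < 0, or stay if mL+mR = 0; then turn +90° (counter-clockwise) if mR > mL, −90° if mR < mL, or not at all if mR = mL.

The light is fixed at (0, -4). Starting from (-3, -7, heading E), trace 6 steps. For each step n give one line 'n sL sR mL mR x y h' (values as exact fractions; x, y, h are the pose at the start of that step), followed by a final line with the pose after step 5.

n=0: pose=(-3,-7,E); sL=50, sR=5; mL=-50, mR=55; mL+mR=5 → advance +1; mR−mL=105 → turn +1·90°
n=1: pose=(-2,-7,N); sL=200/29, sR=40; mL=-200/29, mR=1360/29; mL+mR=40 → advance +1; mR−mL=1560/29 → turn +1·90°
n=2: pose=(-2,-6,W); sL=100/17, sR=20; mL=-100/17, mR=440/17; mL+mR=20 → advance +1; mR−mL=540/17 → turn +1·90°
n=3: pose=(-3,-6,S); sL=200/9, sR=40/9; mL=-200/9, mR=80/3; mL+mR=40/9 → advance +1; mR−mL=440/9 → turn +1·90°
n=4: pose=(-3,-7,E); sL=50, sR=5; mL=-50, mR=55; mL+mR=5 → advance +1; mR−mL=105 → turn +1·90°
n=5: pose=(-2,-7,N); sL=200/29, sR=40; mL=-200/29, mR=1360/29; mL+mR=40 → advance +1; mR−mL=1560/29 → turn +1·90°

0 50 5 -50 55 -3 -7 E
1 200/29 40 -200/29 1360/29 -2 -7 N
2 100/17 20 -100/17 440/17 -2 -6 W
3 200/9 40/9 -200/9 80/3 -3 -6 S
4 50 5 -50 55 -3 -7 E
5 200/29 40 -200/29 1360/29 -2 -7 N
final -2 -6 W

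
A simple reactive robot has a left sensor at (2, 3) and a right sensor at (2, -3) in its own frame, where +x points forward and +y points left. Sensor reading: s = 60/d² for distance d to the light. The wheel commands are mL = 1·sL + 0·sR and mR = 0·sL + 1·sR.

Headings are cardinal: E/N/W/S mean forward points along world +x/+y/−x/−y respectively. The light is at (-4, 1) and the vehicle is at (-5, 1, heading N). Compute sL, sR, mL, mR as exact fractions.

3 15/2 3 15/2

left sensor world pos  = (-8, 3); dL² = 20
right sensor world pos = (-2, 3); dR² = 8
sL = 60/20 = 3
sR = 60/8 = 15/2
mL = 1·sL + 0·sR = 3
mR = 0·sL + 1·sR = 15/2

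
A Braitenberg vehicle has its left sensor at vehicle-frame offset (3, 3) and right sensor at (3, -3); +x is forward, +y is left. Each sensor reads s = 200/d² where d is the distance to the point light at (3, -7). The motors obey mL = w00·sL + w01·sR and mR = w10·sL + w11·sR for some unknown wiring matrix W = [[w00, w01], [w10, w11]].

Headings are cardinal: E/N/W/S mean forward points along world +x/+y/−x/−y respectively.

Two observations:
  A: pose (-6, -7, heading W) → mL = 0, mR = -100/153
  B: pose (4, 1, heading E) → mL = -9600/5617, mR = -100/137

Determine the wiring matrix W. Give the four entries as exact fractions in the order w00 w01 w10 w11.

obs A: pose=(-6,-7,W) → sL=200/153, sR=200/153, mL=0, mR=-100/153
obs B: pose=(4,1,E) → sL=200/137, sR=200/41, mL=-9600/5617, mR=-100/137
sensor matrix S = [[200/153, 200/153], [200/137, 200/41]]; det S = 1280000/286467
solve [mL_A; mL_B] = S·[w00; w01] and [mR_A; mR_B] = S·[w10; w11]:
  w00 = 1/2, w01 = -1/2, w10 = -1/2, w11 = 0

1/2 -1/2 -1/2 0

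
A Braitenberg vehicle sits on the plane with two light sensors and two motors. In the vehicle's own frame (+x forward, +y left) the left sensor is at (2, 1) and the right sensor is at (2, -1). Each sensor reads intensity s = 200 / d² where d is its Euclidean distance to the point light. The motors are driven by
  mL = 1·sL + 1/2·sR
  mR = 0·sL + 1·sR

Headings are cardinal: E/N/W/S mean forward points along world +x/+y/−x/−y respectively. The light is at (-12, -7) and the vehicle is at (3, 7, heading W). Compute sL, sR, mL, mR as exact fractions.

100/169 100/197 28150/33293 100/197

left sensor world pos  = (1, 6); dL² = 338
right sensor world pos = (1, 8); dR² = 394
sL = 200/338 = 100/169
sR = 200/394 = 100/197
mL = 1·sL + 1/2·sR = 28150/33293
mR = 0·sL + 1·sR = 100/197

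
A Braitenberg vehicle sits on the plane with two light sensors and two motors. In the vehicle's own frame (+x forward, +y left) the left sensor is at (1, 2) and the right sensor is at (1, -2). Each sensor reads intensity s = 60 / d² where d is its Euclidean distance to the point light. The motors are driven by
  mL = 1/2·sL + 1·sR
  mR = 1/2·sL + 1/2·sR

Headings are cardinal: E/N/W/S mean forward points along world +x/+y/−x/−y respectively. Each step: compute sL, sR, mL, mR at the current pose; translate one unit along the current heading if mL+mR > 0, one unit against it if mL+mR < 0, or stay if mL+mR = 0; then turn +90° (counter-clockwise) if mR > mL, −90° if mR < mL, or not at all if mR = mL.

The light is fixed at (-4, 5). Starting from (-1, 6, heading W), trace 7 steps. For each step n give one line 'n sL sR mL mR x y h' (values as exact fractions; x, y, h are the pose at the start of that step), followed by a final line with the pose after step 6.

0 12 60/13 138/13 108/13 -1 6 W
1 15 3 21/2 9 -2 6 N
2 12/5 20/3 118/15 68/15 -2 7 E
3 30/13 30 405/13 210/13 -1 7 S
4 12 60/13 138/13 108/13 -1 6 W
5 15 3 21/2 9 -2 6 N
6 12/5 20/3 118/15 68/15 -2 7 E
final -1 7 S

n=0: pose=(-1,6,W); sL=12, sR=60/13; mL=138/13, mR=108/13; mL+mR=246/13 → advance +1; mR−mL=-30/13 → turn -1·90°
n=1: pose=(-2,6,N); sL=15, sR=3; mL=21/2, mR=9; mL+mR=39/2 → advance +1; mR−mL=-3/2 → turn -1·90°
n=2: pose=(-2,7,E); sL=12/5, sR=20/3; mL=118/15, mR=68/15; mL+mR=62/5 → advance +1; mR−mL=-10/3 → turn -1·90°
n=3: pose=(-1,7,S); sL=30/13, sR=30; mL=405/13, mR=210/13; mL+mR=615/13 → advance +1; mR−mL=-15 → turn -1·90°
n=4: pose=(-1,6,W); sL=12, sR=60/13; mL=138/13, mR=108/13; mL+mR=246/13 → advance +1; mR−mL=-30/13 → turn -1·90°
n=5: pose=(-2,6,N); sL=15, sR=3; mL=21/2, mR=9; mL+mR=39/2 → advance +1; mR−mL=-3/2 → turn -1·90°
n=6: pose=(-2,7,E); sL=12/5, sR=20/3; mL=118/15, mR=68/15; mL+mR=62/5 → advance +1; mR−mL=-10/3 → turn -1·90°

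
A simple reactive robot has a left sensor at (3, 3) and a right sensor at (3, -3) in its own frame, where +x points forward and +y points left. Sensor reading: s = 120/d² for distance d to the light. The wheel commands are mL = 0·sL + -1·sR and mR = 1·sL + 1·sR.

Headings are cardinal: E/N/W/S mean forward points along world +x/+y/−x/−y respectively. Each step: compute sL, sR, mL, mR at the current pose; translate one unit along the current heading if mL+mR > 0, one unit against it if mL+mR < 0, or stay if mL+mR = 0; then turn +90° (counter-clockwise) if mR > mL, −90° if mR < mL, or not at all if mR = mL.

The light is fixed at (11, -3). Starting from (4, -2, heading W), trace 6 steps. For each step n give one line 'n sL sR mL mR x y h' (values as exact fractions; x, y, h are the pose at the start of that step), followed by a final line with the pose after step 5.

n=0: pose=(4,-2,W); sL=15/13, sR=30/29; mL=-30/29, mR=825/377; mL+mR=15/13 → advance +1; mR−mL=1215/377 → turn +1·90°
n=1: pose=(3,-2,S); sL=120/29, sR=24/25; mL=-24/25, mR=3696/725; mL+mR=120/29 → advance +1; mR−mL=4392/725 → turn +1·90°
n=2: pose=(3,-3,E); sL=60/17, sR=60/17; mL=-60/17, mR=120/17; mL+mR=60/17 → advance +1; mR−mL=180/17 → turn +1·90°
n=3: pose=(4,-3,N); sL=120/109, sR=24/5; mL=-24/5, mR=3216/545; mL+mR=120/109 → advance +1; mR−mL=5832/545 → turn +1·90°
n=4: pose=(4,-2,W); sL=15/13, sR=30/29; mL=-30/29, mR=825/377; mL+mR=15/13 → advance +1; mR−mL=1215/377 → turn +1·90°
n=5: pose=(3,-2,S); sL=120/29, sR=24/25; mL=-24/25, mR=3696/725; mL+mR=120/29 → advance +1; mR−mL=4392/725 → turn +1·90°

0 15/13 30/29 -30/29 825/377 4 -2 W
1 120/29 24/25 -24/25 3696/725 3 -2 S
2 60/17 60/17 -60/17 120/17 3 -3 E
3 120/109 24/5 -24/5 3216/545 4 -3 N
4 15/13 30/29 -30/29 825/377 4 -2 W
5 120/29 24/25 -24/25 3696/725 3 -2 S
final 3 -3 E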